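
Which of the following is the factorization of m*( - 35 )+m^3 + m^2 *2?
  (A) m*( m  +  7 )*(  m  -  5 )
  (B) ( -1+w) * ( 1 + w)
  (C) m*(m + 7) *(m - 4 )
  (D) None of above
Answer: A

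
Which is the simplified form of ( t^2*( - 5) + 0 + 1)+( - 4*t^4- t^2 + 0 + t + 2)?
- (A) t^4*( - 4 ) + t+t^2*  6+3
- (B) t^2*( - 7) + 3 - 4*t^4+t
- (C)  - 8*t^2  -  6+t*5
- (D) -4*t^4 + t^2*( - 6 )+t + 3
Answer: D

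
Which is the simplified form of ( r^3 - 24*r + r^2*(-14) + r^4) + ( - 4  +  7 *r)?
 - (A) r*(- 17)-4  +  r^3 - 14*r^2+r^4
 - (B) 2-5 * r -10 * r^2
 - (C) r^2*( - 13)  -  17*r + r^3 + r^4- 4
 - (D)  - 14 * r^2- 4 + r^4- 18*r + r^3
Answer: A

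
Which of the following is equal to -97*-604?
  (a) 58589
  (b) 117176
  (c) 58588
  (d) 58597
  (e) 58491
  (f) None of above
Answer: c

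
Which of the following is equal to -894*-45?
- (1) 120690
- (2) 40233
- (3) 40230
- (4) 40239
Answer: 3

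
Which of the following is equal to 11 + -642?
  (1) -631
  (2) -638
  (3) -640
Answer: 1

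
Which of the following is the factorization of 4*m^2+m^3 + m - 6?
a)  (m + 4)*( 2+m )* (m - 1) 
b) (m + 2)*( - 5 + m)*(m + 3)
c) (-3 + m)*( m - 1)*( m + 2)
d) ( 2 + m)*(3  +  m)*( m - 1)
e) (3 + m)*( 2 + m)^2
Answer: d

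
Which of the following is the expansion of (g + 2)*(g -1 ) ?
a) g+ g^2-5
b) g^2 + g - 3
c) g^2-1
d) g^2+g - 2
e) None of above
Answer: d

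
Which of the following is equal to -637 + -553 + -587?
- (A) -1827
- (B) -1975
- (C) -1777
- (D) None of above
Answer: C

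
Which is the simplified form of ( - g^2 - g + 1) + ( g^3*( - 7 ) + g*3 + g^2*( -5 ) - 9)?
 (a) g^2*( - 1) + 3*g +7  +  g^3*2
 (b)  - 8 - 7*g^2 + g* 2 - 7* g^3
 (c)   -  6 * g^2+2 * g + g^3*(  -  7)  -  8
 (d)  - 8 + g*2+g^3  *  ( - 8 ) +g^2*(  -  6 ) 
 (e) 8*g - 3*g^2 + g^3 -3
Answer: c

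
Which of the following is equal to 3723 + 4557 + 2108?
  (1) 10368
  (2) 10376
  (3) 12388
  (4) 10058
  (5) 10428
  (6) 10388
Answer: 6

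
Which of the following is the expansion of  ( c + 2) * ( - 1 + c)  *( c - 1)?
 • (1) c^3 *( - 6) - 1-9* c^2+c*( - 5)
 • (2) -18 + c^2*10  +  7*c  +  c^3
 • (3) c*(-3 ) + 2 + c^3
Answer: 3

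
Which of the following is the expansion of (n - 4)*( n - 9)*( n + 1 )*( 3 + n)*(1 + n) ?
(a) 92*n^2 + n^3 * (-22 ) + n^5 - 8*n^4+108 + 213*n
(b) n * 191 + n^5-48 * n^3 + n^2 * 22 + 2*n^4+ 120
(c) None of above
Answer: a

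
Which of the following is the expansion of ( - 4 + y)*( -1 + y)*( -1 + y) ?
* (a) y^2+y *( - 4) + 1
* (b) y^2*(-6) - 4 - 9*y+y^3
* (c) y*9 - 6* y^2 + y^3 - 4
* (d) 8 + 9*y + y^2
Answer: c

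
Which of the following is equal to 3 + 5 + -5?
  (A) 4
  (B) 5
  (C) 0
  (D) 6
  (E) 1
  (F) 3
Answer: F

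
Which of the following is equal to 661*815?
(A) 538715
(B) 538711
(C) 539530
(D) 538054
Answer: A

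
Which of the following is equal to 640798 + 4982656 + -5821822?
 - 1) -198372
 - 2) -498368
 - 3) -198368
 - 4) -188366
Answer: 3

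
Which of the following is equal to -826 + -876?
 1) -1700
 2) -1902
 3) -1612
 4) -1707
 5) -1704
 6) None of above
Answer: 6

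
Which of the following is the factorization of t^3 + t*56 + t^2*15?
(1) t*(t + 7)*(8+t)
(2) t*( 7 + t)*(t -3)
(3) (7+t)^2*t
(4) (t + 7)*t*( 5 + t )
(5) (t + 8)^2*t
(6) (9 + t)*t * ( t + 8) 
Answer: 1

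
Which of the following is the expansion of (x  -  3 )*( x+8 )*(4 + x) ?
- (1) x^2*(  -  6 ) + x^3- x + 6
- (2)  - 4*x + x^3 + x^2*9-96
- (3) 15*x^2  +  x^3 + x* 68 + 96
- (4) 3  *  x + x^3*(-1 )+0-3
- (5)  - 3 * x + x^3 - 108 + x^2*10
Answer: 2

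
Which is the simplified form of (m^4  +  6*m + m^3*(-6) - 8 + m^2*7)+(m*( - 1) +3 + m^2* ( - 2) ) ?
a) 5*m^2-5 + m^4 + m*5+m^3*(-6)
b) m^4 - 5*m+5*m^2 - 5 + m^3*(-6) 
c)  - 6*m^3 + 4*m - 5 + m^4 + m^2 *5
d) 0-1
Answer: a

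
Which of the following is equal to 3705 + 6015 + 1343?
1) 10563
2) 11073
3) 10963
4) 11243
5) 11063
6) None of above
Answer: 5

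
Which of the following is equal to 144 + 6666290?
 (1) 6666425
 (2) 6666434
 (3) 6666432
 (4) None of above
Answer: 2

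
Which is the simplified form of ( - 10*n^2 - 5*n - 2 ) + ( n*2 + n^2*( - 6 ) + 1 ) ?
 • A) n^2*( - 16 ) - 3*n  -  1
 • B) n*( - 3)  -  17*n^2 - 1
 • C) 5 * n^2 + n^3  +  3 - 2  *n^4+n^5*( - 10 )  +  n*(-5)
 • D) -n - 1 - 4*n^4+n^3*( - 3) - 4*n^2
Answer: A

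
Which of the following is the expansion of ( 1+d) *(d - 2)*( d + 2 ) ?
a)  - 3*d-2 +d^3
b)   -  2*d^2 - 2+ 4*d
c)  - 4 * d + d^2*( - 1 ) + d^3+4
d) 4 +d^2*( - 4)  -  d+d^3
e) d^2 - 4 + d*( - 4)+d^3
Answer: e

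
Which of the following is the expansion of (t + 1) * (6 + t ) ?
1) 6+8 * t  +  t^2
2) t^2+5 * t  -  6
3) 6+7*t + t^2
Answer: 3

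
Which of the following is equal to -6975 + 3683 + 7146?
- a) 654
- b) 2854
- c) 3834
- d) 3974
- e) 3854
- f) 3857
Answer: e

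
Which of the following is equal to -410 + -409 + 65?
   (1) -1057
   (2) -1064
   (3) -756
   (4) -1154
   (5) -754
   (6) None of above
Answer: 5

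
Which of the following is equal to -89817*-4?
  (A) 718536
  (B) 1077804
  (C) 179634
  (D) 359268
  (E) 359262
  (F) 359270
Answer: D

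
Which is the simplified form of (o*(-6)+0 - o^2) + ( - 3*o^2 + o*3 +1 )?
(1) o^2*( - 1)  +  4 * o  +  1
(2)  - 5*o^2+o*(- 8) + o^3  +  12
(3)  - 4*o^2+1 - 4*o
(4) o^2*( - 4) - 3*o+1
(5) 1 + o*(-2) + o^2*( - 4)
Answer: 4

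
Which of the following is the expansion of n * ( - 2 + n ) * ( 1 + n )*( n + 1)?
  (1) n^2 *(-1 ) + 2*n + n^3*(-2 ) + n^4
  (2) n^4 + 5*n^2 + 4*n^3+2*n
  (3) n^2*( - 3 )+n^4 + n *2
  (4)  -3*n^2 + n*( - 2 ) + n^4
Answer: 4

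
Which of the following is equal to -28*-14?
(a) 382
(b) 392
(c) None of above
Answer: b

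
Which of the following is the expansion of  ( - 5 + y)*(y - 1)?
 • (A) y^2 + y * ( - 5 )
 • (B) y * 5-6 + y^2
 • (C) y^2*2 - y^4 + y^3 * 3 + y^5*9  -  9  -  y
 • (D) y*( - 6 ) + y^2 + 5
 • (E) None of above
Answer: D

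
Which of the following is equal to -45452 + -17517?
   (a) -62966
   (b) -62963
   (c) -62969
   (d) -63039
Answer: c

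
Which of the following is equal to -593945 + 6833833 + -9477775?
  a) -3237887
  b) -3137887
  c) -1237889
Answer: a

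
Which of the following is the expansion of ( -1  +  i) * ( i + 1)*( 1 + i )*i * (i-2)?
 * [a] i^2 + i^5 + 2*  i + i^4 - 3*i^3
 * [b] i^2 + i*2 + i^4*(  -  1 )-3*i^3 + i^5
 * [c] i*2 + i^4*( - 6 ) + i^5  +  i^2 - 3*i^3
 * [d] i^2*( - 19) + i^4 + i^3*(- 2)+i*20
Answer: b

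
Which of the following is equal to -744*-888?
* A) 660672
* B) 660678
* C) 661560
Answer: A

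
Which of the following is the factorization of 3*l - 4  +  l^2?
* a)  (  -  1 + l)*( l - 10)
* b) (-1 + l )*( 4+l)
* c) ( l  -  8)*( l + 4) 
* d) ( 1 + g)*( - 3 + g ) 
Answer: b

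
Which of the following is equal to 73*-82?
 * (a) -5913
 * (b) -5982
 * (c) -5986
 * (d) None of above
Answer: c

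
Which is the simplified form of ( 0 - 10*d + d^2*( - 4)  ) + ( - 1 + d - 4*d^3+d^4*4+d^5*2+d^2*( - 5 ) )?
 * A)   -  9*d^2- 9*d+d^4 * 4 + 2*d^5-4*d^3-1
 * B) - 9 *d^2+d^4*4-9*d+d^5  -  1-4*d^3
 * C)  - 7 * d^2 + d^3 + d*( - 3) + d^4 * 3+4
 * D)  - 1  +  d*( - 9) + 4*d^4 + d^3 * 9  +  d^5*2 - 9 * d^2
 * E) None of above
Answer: A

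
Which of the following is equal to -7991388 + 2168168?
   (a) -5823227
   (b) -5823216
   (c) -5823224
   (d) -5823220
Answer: d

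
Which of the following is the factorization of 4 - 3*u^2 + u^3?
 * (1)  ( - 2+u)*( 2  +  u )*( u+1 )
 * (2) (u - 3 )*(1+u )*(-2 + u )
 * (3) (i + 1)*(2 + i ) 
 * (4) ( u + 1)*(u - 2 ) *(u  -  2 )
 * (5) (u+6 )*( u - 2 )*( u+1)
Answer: 4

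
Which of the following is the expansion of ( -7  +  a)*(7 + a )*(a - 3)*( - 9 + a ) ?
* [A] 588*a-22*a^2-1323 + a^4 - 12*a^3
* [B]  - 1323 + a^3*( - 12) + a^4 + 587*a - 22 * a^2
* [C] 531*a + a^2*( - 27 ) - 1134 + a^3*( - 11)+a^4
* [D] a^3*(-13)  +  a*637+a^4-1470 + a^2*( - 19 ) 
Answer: A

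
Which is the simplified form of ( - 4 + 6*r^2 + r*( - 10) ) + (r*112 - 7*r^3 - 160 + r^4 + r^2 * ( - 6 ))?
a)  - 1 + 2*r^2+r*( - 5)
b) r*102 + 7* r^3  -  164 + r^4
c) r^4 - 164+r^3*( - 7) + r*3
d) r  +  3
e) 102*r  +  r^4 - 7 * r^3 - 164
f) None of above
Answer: e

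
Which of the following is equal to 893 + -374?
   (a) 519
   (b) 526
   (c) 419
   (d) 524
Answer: a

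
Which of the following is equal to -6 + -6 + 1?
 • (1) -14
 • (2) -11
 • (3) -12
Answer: 2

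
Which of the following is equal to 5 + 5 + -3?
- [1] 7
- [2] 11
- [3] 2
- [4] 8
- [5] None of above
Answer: 1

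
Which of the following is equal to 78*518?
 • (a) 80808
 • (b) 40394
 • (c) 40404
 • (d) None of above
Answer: c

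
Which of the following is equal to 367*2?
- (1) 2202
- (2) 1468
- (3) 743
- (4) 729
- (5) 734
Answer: 5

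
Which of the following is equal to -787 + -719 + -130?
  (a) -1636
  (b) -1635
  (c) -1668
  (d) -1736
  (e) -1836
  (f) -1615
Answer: a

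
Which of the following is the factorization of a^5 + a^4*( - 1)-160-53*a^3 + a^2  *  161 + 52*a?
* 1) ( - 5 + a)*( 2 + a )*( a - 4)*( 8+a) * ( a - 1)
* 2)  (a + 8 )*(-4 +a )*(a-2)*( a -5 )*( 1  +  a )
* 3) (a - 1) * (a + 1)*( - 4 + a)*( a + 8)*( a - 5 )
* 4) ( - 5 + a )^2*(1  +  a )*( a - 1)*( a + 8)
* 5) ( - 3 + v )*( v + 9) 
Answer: 3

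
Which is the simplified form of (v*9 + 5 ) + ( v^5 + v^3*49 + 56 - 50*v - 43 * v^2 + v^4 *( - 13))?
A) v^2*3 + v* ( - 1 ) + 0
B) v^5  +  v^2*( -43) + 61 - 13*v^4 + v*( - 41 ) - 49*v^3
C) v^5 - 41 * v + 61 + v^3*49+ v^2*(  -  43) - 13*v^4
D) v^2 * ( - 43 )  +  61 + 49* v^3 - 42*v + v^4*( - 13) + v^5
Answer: C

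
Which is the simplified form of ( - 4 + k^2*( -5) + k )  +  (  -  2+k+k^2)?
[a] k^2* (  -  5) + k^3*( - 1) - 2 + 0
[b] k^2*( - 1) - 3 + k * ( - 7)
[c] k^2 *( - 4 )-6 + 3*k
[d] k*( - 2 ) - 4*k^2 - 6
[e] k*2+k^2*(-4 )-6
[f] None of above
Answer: e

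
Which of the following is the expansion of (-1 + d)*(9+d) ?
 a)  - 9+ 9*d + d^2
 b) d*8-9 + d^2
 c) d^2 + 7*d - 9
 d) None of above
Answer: b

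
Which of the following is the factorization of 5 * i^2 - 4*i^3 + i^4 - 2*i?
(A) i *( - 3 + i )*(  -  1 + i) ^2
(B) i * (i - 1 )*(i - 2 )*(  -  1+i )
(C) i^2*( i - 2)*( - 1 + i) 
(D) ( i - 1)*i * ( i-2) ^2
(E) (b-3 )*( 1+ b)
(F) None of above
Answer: B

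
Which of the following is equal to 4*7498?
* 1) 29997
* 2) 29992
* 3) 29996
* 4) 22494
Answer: 2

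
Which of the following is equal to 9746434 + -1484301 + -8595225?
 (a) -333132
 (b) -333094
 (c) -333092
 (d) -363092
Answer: c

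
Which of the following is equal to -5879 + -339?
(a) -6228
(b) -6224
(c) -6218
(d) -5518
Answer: c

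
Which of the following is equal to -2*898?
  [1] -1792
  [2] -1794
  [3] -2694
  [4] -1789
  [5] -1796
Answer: 5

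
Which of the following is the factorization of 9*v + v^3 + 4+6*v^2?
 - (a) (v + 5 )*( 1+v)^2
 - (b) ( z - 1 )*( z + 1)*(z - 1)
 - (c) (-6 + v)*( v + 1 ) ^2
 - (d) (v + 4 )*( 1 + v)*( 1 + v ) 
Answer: d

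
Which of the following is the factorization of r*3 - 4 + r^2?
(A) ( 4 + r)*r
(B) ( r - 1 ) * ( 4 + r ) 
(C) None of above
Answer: B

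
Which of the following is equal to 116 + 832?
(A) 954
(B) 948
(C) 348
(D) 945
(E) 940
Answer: B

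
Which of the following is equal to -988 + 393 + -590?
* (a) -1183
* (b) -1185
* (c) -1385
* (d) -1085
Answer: b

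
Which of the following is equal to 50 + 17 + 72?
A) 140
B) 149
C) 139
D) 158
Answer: C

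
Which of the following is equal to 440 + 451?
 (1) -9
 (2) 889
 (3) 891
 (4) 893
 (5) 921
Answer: 3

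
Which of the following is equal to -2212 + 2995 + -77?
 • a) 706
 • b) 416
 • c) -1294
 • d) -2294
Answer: a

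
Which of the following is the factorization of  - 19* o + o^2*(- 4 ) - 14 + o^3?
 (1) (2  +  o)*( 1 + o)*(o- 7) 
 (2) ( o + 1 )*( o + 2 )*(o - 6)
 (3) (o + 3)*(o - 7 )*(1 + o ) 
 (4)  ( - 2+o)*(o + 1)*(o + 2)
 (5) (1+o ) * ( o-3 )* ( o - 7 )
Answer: 1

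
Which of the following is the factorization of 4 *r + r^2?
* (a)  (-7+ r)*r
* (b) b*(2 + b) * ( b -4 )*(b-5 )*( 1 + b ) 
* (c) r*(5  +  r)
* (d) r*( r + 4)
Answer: d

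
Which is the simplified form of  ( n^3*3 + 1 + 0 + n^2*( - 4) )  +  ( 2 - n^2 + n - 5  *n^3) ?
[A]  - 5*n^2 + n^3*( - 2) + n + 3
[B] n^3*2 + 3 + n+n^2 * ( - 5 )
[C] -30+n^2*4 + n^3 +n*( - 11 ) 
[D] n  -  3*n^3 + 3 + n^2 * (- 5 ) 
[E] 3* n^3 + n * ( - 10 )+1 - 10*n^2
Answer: A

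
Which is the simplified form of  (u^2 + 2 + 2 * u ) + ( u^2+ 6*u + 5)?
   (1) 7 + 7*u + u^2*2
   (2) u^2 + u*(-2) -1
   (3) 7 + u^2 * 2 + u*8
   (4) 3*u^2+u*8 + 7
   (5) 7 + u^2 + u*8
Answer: 3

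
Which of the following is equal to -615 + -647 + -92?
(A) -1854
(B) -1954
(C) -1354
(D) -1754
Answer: C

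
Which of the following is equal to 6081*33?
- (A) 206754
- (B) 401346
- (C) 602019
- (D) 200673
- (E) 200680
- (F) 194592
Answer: D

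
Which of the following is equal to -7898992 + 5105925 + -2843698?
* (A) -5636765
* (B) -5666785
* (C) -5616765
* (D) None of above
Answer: A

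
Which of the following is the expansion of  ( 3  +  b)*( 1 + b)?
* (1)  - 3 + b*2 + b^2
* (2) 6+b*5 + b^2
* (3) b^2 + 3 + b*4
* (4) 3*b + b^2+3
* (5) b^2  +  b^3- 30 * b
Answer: 3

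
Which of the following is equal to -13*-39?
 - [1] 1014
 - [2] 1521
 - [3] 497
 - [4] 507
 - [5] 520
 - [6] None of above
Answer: 4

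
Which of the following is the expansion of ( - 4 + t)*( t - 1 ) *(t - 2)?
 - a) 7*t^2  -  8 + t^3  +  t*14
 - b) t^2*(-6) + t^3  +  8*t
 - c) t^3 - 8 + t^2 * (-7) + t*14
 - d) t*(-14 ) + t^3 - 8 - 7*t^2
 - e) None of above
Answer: c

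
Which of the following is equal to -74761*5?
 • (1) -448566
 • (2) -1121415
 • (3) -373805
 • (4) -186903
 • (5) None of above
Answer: 3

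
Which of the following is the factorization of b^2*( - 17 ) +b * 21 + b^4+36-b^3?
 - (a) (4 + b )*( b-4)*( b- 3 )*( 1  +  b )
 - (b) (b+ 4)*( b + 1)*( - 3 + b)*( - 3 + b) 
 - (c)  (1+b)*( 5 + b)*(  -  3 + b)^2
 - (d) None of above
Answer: b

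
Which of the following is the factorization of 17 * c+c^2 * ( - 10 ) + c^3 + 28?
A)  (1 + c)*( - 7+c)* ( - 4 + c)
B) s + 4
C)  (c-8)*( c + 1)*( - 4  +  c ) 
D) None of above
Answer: A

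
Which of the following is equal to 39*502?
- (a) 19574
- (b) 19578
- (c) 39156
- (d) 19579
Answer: b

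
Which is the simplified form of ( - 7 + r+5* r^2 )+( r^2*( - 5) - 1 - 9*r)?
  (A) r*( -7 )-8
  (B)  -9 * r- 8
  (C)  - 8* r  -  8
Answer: C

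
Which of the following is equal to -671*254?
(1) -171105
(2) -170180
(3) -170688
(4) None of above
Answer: 4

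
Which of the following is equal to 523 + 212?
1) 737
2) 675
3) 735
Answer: 3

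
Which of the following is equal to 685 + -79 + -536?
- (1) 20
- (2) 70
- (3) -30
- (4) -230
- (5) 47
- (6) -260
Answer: 2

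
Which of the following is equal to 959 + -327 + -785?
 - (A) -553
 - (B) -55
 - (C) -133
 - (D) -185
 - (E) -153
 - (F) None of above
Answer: E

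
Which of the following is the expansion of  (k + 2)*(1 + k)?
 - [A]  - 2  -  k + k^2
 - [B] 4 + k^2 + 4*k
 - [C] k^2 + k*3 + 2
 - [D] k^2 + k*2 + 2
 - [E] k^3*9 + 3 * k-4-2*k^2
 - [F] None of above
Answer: C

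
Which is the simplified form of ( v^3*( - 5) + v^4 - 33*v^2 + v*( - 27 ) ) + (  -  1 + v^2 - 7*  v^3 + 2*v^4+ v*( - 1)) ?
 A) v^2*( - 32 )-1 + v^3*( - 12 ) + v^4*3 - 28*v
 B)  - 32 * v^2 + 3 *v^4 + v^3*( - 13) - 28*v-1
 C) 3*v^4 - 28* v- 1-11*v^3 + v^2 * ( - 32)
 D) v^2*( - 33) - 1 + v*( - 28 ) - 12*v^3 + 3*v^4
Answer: A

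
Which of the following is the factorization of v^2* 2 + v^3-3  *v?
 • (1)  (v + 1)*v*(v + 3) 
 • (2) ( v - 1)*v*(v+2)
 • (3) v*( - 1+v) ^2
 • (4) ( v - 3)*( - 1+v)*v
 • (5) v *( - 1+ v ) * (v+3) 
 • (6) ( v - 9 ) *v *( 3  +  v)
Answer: 5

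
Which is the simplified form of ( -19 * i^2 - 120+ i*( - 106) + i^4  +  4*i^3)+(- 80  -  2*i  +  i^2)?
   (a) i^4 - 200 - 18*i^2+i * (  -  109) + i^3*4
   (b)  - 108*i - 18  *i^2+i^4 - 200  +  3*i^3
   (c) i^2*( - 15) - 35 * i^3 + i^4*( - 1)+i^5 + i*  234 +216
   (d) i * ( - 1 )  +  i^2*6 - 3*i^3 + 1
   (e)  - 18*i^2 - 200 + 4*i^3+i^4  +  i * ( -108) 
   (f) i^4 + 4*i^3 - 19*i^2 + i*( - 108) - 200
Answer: e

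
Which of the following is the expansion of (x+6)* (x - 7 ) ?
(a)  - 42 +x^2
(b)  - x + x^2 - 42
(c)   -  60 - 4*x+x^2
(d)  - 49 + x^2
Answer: b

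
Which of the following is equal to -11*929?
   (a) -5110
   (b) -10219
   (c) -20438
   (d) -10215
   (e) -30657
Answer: b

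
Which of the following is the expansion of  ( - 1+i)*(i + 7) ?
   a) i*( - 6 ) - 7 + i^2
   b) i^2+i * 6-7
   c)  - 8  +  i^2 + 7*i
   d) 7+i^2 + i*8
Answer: b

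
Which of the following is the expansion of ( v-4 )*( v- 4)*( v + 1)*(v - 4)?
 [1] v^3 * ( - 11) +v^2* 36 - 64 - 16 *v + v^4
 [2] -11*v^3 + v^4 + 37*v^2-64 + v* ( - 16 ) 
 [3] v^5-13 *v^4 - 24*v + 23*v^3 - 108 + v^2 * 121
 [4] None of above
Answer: 1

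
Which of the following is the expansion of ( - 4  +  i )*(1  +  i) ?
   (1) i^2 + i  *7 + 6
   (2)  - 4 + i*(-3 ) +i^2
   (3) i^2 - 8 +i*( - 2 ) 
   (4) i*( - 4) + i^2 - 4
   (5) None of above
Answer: 2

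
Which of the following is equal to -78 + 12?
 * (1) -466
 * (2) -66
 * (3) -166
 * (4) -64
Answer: 2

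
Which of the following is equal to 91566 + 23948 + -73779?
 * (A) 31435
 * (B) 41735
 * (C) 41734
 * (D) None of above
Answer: B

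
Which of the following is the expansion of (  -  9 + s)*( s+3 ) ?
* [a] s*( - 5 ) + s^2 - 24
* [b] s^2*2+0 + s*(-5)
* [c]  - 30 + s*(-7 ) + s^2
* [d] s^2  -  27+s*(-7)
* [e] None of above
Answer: e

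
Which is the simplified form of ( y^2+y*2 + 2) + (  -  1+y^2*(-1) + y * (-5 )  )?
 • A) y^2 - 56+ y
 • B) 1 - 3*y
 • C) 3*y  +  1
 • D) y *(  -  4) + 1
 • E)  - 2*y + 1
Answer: B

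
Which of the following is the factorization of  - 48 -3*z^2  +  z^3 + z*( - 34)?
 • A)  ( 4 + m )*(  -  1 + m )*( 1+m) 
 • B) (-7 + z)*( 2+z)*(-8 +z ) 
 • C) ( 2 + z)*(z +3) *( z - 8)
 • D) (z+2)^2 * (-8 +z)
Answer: C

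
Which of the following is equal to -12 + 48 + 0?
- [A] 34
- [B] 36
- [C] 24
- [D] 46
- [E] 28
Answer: B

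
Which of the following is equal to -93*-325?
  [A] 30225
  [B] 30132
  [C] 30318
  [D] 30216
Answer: A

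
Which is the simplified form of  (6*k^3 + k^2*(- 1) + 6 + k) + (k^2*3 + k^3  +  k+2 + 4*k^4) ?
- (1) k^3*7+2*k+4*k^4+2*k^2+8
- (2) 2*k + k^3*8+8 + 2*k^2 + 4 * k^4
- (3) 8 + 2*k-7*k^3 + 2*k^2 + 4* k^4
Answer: 1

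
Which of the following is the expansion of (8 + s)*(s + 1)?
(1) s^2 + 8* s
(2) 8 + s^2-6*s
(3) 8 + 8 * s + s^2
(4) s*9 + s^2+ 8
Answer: 4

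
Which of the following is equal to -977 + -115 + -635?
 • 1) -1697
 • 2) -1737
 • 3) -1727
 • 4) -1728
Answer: 3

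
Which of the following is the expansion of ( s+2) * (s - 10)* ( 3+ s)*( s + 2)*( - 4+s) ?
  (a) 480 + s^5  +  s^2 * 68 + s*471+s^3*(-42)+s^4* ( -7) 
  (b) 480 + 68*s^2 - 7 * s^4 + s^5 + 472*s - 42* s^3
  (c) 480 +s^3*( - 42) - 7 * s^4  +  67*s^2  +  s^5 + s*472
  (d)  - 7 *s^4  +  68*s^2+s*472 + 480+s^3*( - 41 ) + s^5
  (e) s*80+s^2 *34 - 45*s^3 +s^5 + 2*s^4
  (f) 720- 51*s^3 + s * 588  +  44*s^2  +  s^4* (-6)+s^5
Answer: b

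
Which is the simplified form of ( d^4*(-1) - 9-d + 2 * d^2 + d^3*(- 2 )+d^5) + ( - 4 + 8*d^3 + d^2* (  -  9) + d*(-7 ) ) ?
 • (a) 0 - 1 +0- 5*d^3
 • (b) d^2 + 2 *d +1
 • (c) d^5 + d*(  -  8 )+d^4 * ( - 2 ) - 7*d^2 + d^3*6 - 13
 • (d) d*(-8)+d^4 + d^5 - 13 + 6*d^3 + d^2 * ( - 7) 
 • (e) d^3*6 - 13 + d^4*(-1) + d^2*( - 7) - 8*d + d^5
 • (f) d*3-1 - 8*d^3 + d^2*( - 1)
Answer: e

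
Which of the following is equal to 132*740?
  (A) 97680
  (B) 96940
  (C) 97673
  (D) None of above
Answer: A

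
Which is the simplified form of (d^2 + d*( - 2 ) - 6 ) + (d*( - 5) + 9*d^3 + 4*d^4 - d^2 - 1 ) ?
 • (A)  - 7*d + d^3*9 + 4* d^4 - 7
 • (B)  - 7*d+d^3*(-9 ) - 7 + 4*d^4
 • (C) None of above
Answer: A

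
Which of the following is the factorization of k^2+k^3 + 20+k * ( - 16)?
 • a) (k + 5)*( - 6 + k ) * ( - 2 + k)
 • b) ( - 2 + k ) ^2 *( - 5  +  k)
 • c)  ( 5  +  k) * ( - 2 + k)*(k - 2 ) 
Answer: c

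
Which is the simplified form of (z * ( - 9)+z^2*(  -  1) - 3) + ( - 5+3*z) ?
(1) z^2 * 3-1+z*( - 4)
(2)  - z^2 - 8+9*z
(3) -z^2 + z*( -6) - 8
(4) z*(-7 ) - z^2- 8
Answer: 3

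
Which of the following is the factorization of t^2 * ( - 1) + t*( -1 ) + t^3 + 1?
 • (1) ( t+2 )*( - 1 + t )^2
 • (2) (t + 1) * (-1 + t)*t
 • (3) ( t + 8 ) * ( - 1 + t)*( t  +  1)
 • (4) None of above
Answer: 4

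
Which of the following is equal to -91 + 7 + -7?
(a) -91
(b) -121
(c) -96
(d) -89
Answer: a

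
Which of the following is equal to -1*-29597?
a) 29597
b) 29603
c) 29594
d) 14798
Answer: a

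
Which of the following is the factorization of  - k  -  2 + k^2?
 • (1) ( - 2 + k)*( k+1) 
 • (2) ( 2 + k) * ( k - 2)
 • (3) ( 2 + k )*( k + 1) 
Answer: 1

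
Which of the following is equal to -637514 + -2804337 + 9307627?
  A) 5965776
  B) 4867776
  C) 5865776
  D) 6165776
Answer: C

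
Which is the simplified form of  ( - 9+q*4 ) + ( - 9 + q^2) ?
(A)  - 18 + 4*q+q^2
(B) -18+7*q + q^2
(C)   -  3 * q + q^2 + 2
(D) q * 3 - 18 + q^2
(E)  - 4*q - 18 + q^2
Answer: A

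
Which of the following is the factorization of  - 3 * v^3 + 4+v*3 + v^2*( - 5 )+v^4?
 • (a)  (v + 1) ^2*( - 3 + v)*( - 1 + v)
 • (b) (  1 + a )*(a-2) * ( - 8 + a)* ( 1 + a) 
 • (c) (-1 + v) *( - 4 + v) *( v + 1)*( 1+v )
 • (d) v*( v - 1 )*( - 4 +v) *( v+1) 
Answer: c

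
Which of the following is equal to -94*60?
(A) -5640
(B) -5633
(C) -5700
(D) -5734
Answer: A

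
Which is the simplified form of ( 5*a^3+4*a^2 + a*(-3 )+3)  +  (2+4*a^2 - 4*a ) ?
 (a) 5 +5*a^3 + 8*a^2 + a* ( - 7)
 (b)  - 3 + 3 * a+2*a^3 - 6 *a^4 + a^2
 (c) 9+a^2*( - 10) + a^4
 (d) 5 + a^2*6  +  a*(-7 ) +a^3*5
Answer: a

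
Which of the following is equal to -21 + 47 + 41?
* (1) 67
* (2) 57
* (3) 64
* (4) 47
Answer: 1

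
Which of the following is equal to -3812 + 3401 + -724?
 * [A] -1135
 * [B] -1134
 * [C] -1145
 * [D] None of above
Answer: A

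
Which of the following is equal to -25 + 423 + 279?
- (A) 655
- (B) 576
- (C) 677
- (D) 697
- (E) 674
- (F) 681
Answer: C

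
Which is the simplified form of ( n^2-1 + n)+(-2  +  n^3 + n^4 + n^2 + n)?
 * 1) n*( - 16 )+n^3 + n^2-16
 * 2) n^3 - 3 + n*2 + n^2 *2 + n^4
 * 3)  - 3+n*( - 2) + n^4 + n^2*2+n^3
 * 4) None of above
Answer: 2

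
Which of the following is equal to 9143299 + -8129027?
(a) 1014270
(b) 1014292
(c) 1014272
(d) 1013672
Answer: c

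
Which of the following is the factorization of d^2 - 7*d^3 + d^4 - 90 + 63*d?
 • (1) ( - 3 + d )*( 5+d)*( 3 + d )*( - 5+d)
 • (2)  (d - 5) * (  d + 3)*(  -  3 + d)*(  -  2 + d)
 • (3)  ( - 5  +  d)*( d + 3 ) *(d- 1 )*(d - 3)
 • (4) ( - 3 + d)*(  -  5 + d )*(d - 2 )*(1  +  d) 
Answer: 2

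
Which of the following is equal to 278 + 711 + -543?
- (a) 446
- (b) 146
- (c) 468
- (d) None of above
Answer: a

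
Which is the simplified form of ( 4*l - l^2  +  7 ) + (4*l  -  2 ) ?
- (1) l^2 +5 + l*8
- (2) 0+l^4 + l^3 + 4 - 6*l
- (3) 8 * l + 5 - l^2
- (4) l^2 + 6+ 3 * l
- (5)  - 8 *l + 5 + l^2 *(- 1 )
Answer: 3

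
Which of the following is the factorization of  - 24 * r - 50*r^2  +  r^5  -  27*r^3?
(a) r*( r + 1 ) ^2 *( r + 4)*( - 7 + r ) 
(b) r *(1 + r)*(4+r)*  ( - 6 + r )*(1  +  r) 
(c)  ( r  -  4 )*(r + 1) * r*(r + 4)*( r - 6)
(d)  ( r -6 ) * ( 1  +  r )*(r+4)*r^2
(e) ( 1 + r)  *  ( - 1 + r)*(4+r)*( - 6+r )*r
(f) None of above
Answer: b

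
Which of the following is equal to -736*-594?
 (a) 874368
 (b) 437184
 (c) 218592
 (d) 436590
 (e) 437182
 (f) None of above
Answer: b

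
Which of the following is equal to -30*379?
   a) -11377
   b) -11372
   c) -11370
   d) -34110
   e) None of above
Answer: c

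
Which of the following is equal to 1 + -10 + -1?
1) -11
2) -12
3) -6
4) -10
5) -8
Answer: 4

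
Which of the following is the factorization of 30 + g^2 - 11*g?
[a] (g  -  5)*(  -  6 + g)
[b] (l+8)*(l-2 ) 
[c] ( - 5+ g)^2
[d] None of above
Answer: a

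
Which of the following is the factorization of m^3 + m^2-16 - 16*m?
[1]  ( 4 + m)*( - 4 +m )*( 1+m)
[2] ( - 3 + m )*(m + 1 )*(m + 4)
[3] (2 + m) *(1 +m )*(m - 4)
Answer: 1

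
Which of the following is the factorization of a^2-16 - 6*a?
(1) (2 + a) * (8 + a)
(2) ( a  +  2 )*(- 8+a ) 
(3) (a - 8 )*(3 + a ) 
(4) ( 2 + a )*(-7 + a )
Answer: 2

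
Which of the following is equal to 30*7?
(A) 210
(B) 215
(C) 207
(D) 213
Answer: A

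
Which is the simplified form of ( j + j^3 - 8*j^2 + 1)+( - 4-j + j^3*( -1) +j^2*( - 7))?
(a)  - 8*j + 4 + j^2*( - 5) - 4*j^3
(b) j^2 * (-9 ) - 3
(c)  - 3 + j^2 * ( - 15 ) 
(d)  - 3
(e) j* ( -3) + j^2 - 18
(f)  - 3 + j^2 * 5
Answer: c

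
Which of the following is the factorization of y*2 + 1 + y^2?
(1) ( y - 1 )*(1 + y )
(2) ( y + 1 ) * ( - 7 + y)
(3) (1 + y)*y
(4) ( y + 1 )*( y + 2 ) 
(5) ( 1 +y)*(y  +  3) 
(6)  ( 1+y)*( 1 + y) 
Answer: 6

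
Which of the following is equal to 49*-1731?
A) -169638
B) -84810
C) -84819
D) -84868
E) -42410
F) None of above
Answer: C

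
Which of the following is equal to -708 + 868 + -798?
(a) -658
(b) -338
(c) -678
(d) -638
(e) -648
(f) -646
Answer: d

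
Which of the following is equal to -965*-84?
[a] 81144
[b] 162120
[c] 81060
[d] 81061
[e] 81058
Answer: c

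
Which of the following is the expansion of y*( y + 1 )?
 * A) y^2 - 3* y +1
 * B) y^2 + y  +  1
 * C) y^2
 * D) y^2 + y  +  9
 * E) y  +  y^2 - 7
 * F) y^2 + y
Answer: F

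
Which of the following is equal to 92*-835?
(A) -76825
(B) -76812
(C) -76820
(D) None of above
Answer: C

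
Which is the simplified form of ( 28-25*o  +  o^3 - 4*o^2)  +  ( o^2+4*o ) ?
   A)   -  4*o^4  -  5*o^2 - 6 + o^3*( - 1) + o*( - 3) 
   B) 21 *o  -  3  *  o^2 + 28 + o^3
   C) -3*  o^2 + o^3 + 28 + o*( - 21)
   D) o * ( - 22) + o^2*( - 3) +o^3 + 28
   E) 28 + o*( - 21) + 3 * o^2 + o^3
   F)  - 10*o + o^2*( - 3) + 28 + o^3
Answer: C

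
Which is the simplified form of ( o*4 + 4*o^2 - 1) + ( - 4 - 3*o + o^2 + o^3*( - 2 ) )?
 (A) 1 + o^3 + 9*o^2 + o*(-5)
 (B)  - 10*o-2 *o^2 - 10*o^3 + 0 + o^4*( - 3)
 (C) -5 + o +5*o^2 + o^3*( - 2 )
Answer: C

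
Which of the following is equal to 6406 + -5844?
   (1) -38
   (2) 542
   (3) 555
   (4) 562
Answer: 4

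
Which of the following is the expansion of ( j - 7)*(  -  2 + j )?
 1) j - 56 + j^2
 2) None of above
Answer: 2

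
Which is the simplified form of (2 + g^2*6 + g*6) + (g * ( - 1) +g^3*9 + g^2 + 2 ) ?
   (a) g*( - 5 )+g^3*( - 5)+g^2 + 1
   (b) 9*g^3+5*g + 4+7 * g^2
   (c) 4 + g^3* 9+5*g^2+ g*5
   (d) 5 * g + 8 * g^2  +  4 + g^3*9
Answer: b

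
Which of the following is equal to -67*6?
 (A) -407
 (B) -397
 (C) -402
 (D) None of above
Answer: C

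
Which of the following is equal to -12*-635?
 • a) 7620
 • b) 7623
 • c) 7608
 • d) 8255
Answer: a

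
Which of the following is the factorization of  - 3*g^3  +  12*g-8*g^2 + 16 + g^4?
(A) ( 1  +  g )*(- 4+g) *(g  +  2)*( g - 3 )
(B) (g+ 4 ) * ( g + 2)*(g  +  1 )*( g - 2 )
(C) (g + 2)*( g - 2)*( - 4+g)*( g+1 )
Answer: C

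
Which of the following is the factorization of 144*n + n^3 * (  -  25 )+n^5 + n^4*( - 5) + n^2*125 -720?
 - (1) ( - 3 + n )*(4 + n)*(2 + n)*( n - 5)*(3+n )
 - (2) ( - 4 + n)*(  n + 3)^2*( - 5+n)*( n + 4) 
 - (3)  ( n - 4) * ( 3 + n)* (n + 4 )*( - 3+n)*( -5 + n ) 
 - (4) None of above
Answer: 3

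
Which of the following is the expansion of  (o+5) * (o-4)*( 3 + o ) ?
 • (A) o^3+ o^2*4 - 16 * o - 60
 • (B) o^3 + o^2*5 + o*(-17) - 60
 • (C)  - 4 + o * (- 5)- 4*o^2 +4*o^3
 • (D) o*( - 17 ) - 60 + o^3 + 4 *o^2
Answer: D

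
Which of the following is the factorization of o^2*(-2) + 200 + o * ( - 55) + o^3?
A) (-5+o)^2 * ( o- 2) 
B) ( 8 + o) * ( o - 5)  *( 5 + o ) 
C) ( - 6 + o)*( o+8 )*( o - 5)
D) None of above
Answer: D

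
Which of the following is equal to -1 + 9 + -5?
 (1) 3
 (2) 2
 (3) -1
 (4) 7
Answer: 1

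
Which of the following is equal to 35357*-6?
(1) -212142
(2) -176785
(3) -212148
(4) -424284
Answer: 1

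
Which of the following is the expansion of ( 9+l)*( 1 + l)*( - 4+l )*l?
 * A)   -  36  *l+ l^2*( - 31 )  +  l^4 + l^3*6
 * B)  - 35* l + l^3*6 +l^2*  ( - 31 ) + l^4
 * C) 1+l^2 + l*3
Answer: A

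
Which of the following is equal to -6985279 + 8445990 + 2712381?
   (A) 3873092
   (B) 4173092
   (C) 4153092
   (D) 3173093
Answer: B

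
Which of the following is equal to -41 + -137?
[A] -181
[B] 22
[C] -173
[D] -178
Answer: D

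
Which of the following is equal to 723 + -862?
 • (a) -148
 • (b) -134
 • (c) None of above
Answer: c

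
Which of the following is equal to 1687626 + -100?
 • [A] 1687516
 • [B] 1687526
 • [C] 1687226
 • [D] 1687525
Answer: B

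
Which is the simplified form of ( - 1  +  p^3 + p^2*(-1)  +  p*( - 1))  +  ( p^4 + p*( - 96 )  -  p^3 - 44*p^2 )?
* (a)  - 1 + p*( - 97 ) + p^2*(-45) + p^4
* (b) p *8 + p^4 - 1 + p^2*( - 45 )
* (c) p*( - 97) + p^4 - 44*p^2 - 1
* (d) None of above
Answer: a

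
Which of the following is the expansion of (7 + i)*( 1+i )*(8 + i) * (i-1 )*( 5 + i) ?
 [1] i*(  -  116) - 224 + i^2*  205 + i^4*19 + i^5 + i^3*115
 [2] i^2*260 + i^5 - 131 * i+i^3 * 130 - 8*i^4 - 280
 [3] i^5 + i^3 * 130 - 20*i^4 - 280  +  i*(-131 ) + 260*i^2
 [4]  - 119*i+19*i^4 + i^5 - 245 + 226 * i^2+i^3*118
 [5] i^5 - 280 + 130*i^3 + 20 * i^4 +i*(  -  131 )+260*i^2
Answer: 5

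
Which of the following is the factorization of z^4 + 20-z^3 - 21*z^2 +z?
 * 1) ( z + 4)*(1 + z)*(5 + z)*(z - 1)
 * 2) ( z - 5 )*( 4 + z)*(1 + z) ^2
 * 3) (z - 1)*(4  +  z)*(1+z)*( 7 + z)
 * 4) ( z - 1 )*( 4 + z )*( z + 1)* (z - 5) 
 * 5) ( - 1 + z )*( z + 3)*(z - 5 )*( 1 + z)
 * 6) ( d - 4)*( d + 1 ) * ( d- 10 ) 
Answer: 4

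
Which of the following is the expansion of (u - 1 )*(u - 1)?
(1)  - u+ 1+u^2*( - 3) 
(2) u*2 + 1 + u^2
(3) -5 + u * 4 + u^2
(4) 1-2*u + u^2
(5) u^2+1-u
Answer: 4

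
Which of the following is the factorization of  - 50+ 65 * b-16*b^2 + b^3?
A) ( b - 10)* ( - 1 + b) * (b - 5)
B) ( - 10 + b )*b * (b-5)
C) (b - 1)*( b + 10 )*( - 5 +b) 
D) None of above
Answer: A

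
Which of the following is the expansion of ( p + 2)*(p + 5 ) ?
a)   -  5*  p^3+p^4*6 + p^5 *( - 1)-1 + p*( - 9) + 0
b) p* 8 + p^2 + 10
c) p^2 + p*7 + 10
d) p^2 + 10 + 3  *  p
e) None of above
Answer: c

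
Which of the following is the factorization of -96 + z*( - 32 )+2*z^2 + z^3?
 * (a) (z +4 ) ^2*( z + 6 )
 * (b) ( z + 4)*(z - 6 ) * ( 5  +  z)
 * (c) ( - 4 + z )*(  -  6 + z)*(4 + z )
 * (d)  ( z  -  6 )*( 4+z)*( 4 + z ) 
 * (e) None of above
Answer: d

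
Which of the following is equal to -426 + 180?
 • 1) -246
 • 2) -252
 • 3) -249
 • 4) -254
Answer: 1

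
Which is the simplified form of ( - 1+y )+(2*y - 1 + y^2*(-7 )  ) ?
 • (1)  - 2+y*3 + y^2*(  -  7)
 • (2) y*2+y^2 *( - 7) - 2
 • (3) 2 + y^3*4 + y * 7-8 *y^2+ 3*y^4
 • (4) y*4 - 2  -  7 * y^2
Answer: 1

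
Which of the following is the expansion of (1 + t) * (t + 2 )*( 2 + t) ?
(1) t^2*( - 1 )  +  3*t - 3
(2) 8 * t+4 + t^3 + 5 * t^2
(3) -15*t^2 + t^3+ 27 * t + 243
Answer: 2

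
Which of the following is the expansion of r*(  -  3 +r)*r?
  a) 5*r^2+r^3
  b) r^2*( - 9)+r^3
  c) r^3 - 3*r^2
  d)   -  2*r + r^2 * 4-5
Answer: c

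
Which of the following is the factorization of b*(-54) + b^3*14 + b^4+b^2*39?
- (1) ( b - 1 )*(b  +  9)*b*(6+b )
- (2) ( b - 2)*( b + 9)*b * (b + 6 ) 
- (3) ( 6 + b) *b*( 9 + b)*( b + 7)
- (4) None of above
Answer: 1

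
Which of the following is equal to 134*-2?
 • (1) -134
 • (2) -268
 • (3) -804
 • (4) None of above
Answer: 2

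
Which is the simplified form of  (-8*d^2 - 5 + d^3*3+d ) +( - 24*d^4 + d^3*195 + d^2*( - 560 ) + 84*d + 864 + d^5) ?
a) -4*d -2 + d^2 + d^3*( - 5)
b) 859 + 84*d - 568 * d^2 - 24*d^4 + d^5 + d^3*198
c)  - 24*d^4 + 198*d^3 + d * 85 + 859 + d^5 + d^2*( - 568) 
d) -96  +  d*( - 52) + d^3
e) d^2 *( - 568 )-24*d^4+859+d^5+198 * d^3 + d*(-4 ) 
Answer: c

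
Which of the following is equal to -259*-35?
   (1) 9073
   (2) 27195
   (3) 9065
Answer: 3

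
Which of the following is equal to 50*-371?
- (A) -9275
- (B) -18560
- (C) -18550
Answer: C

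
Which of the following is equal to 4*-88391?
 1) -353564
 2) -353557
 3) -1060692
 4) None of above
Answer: 1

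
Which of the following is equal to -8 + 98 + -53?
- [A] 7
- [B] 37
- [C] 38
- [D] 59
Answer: B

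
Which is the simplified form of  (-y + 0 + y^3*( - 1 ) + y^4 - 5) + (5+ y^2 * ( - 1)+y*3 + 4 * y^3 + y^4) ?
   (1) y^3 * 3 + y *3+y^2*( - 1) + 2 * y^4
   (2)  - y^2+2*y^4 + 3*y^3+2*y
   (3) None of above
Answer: 2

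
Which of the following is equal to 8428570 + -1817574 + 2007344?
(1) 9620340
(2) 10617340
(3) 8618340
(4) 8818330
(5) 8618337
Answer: 3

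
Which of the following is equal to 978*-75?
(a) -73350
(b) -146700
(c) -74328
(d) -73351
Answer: a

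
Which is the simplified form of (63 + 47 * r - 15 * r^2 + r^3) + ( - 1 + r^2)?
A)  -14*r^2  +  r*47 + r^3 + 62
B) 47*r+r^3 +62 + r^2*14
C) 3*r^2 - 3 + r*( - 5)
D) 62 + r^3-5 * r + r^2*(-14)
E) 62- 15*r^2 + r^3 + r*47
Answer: A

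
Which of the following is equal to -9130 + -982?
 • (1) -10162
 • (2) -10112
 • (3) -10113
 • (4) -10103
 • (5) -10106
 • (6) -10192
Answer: 2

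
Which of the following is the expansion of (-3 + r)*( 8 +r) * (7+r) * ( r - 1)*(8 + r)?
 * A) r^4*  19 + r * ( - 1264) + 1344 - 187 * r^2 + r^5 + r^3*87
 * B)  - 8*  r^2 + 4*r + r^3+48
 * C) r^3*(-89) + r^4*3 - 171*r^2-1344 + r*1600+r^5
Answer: A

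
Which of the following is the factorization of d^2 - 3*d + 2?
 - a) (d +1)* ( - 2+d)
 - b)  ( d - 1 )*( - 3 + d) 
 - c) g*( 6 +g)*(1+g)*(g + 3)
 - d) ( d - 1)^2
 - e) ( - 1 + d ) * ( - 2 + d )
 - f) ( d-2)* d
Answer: e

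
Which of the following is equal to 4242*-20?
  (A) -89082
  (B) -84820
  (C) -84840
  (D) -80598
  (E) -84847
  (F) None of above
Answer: C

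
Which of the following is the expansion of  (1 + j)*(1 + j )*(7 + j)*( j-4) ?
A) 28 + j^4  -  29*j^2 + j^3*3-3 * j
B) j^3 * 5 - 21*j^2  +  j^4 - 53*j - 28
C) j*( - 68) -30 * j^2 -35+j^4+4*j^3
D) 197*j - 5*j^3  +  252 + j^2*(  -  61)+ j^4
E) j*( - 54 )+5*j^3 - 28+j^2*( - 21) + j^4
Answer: B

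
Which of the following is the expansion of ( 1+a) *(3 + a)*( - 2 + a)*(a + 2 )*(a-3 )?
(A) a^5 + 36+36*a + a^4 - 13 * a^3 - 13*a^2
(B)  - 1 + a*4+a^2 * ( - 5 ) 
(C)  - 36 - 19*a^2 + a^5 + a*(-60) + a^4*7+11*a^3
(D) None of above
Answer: A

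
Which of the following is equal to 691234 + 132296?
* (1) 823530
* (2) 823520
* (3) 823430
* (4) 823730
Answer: 1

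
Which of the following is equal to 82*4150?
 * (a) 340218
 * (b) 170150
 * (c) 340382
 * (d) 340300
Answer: d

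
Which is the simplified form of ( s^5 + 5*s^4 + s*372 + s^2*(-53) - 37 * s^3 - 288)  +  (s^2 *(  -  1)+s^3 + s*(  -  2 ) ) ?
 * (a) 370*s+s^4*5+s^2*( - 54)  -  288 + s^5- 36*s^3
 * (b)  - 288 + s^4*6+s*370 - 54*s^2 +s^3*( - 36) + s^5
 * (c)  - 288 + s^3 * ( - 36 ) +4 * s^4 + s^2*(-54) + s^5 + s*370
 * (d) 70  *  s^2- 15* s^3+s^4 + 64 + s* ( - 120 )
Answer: a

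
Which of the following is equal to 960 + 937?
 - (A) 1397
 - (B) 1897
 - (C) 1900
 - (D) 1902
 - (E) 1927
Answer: B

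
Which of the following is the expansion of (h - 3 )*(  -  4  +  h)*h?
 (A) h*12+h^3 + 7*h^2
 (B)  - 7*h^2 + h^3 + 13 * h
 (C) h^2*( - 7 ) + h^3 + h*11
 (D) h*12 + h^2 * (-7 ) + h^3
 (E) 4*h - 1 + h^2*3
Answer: D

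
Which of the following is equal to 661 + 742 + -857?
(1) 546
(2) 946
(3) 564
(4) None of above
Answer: 1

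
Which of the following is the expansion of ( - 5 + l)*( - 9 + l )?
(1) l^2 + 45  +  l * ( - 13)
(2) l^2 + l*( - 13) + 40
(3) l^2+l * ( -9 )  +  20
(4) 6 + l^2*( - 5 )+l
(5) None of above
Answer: 5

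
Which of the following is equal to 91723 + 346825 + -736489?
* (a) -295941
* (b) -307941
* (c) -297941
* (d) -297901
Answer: c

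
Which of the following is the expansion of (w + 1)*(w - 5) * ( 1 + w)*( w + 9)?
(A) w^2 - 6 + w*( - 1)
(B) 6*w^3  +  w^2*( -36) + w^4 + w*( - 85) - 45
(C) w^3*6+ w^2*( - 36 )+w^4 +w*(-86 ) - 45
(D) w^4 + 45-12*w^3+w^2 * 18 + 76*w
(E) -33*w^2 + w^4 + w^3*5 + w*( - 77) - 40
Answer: C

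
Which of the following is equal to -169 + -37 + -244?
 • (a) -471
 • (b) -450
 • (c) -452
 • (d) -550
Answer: b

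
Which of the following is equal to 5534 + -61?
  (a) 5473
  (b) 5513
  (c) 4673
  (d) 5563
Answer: a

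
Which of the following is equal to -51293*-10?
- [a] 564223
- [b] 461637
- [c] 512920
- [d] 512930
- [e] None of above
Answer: d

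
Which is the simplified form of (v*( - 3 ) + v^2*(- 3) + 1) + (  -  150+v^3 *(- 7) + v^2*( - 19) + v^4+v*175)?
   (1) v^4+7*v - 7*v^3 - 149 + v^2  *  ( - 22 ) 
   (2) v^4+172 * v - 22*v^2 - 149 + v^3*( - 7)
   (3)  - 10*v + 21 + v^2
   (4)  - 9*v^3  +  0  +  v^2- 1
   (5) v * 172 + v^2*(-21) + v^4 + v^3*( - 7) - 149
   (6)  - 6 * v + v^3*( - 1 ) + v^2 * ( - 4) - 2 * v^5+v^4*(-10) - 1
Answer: 2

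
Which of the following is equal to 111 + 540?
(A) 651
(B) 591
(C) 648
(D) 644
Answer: A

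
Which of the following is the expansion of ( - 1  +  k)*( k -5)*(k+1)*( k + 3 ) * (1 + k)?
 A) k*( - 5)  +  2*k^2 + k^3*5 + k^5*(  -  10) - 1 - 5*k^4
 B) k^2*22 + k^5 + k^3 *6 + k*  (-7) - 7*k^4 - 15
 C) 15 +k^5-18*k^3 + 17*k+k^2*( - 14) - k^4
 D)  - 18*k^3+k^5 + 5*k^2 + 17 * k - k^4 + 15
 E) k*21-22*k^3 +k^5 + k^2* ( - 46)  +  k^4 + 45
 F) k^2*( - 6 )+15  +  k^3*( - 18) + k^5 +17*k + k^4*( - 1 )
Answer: C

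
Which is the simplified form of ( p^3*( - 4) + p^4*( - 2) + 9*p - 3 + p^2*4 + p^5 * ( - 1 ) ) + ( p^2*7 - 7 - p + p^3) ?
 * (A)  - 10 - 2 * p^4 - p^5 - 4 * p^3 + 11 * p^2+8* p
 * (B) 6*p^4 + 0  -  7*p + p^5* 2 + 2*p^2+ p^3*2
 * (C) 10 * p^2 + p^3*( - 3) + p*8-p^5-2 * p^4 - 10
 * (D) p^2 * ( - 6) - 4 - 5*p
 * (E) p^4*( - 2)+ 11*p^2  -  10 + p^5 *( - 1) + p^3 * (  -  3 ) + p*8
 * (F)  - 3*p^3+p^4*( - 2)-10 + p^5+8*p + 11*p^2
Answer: E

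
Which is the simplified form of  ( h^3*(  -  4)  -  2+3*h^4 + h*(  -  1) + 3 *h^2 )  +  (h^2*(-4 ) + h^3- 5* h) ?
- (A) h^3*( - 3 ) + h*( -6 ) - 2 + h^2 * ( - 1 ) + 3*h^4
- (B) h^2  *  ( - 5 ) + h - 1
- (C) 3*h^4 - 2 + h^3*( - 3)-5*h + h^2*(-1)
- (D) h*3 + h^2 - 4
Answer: A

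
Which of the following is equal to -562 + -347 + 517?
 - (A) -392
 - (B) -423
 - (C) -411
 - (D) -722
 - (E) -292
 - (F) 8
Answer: A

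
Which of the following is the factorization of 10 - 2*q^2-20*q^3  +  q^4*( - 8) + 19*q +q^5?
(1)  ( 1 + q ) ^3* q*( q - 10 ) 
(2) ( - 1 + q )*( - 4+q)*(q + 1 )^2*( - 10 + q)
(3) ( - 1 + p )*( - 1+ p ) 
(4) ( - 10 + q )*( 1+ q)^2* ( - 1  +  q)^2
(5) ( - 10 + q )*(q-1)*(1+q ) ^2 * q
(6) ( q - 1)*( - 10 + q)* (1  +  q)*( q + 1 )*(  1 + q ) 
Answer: 6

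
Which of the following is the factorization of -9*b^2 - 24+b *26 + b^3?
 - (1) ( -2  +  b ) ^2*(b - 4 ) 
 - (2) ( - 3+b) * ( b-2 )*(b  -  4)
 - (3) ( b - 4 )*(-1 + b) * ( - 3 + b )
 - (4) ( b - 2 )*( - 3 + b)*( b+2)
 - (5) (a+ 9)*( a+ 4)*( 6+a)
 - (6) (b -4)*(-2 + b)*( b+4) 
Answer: 2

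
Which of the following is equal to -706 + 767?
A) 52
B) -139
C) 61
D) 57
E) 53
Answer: C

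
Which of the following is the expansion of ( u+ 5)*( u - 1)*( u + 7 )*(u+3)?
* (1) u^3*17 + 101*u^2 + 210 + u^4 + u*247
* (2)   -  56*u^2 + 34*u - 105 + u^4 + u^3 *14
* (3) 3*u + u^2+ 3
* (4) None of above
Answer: 4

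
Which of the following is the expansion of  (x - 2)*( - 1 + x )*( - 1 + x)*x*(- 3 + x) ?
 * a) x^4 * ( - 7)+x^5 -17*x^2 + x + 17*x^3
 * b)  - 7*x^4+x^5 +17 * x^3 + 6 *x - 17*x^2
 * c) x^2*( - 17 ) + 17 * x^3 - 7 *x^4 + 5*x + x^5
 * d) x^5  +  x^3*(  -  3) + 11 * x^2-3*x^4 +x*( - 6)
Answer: b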